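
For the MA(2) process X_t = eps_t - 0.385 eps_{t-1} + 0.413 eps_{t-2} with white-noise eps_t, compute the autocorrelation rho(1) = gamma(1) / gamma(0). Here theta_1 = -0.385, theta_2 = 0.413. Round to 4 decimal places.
\rho(1) = -0.4125

For an MA(q) process with theta_0 = 1, the autocovariance is
  gamma(k) = sigma^2 * sum_{i=0..q-k} theta_i * theta_{i+k},
and rho(k) = gamma(k) / gamma(0). Sigma^2 cancels.
  numerator   = (1)*(-0.385) + (-0.385)*(0.413) = -0.544005.
  denominator = (1)^2 + (-0.385)^2 + (0.413)^2 = 1.318794.
  rho(1) = -0.544005 / 1.318794 = -0.4125.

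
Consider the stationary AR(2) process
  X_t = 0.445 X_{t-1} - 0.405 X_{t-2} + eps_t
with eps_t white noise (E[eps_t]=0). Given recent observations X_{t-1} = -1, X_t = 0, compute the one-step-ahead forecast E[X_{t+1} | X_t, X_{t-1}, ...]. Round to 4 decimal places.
E[X_{t+1} \mid \mathcal F_t] = 0.4050

For an AR(p) model X_t = c + sum_i phi_i X_{t-i} + eps_t, the
one-step-ahead conditional mean is
  E[X_{t+1} | X_t, ...] = c + sum_i phi_i X_{t+1-i}.
Substitute known values:
  E[X_{t+1} | ...] = (0.445) * (0) + (-0.405) * (-1)
                   = 0.4050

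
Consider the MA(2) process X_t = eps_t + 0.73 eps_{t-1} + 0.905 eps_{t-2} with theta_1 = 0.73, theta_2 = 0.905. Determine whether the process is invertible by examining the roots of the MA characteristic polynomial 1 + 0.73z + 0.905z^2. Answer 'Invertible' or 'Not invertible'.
\text{Invertible}

The MA(q) characteristic polynomial is P(z) = 1 + 0.73z + 0.905z^2.
Invertibility requires all roots to lie outside the unit circle, i.e. |z| > 1 for every root.
Set 1 + (0.73) z + (0.905) z^2 = 0, i.e. a z^2 + b z + c = 0 with a = 0.905, b = 0.73, c = 1.
Discriminant D = b^2 - 4ac = (0.73)^2 - 4*(0.905)*1 = 0.5329 - (3.62) = -3.0871.
D < 0, so the roots are the complex-conjugate pair z = (-b +/- i sqrt(-D)) / (2a) = -0.4033 +/- 0.9707i.
For a conjugate pair |z|^2 = z * conj(z) = (product of roots) = c/a = 1/(0.905) = 1.104972, so |z| = sqrt(1.104972) = 1.0512 for both roots.
Moduli of all roots: 1.0512, 1.0512.
All moduli strictly greater than 1? Yes.
Verdict: Invertible.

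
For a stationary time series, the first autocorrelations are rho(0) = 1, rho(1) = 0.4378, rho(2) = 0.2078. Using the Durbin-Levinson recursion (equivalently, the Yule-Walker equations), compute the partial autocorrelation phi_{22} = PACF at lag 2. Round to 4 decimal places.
\phi_{22} = 0.0200

The PACF at lag k is phi_{kk}, the last component of the solution
to the Yule-Walker system G_k phi = r_k where
  (G_k)_{ij} = rho(|i - j|), (r_k)_i = rho(i), i,j = 1..k.
Equivalently, Durbin-Levinson gives phi_{kk} iteratively:
  phi_{11} = rho(1)
  phi_{kk} = [rho(k) - sum_{j=1..k-1} phi_{k-1,j} rho(k-j)]
            / [1 - sum_{j=1..k-1} phi_{k-1,j} rho(j)],
  phi_{k,j} = phi_{k-1,j} - phi_{kk} phi_{k-1,k-j},  j = 1..k-1.
Step k = 1:
  phi_11 = rho(1) = 0.4378.
Step k = 2:
  phi_22 = [rho(2) - phi_11 rho(1)] / [1 - phi_11 rho(1)] = [0.2078 - (0.4378)(0.4378)] / [1 - (0.4378)(0.4378)]
         = 0.01613116 / 0.80833116 = 0.02.
Therefore phi_{22} = 0.0200.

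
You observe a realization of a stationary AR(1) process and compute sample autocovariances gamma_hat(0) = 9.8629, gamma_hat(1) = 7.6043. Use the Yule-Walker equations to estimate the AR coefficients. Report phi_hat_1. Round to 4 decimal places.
\hat\phi_{1} = 0.7710

The Yule-Walker equations for an AR(p) process read, in matrix form,
  Gamma_p phi = r_p,   with   (Gamma_p)_{ij} = gamma(|i - j|),
                       (r_p)_i = gamma(i),   i,j = 1..p.
Substitute the sample gammas (Toeplitz matrix and right-hand side of size 1):
  Gamma_p = [[9.8629]]
  r_p     = [7.6043]
With p = 1 this is the single equation gamma(0) phi_1 = gamma(1):
  phi_hat_1 = gamma(1) / gamma(0) = 7.6043 / 9.8629 = 0.7710.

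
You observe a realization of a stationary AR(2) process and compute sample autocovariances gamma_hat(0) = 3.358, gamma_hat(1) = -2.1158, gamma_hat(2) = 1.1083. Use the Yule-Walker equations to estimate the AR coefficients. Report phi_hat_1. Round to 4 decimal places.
\hat\phi_{1} = -0.7000

The Yule-Walker equations for an AR(p) process read, in matrix form,
  Gamma_p phi = r_p,   with   (Gamma_p)_{ij} = gamma(|i - j|),
                       (r_p)_i = gamma(i),   i,j = 1..p.
Substitute the sample gammas (Toeplitz matrix and right-hand side of size 2):
  Gamma_p = [[3.358, -2.1158], [-2.1158, 3.358]]
  r_p     = [-2.1158, 1.1083]
Written out:
  3.358 phi_1 - 2.1158 phi_2 = -2.1158
  -2.1158 phi_1 + 3.358 phi_2 = 1.1083
Solve by Cramer's rule:
  det = gamma(0)^2 - gamma(1)^2 = (3.358)^2 - (-2.1158)^2 = 11.276164 - 4.47660964 = 6.79955436
  phi_hat_1 = [gamma(1) gamma(0) - gamma(1) gamma(2)] / det = [(-2.1158)(3.358) - (-2.1158)(1.1083)] / 6.79955436 = -4.75991526 / 6.79955436 = -0.7
  phi_hat_2 = [gamma(0) gamma(2) - gamma(1)^2] / det = [(3.358)(1.1083) - (-2.1158)^2] / 6.79955436 = -0.75493824 / 6.79955436 = -0.111
So phi_hat = [-0.7000, -0.1110].
Therefore phi_hat_1 = -0.7000.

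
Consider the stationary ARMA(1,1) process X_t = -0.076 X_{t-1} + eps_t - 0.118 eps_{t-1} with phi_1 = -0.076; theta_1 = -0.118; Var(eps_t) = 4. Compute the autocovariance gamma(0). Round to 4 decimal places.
\gamma(0) = 4.1514

Multiply the model equation by X_{t-k} and take expectations. With theta_0 = psi_0 = 1 and psi_j the MA(infinity) weights, this gives
  gamma(k) - sum_i phi_i gamma(k-i) = c_k,
  c_k = sigma^2 * sum_{j=k..q} theta_j psi_{j-k}   (c_k = 0 for k > q),
using gamma(-m) = gamma(m).
psi-weights needed (psi_j = theta_j + sum_i phi_i psi_{j-i}):
  psi_1 = theta_1 + phi_1 = -0.118 + (-0.076) = -0.194
Right-hand sides:
  c_0 = sigma^2 (1 + theta_1 psi_1) = 4 * (1 + (-0.118)(-0.194)) = 4 * 1.022892 = 4.091568
  c_1 = sigma^2 theta_1 = 4 * (-0.118) = -0.472
  c_2 = 0
Equations for k = 0 and k = 1 (AR order 1):
  gamma(0) = phi_1 gamma(1) + c_0
  gamma(1) = phi_1 gamma(0) + c_1
Substituting the second into the first: gamma(0) (1 - phi_1^2) = c_0 + phi_1 c_1, so
  gamma(0) = (c_0 + phi_1 c_1) / (1 - phi_1^2) = (4.091568 + (-0.076)(-0.472)) / (1 - (-0.076)^2) = 4.12744 / 0.994224 = 4.151419.
Therefore gamma(0) = 4.1514 (to 4 decimal places).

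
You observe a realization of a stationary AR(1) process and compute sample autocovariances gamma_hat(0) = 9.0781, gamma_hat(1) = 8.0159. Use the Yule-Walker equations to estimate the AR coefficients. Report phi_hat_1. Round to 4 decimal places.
\hat\phi_{1} = 0.8830

The Yule-Walker equations for an AR(p) process read, in matrix form,
  Gamma_p phi = r_p,   with   (Gamma_p)_{ij} = gamma(|i - j|),
                       (r_p)_i = gamma(i),   i,j = 1..p.
Substitute the sample gammas (Toeplitz matrix and right-hand side of size 1):
  Gamma_p = [[9.0781]]
  r_p     = [8.0159]
With p = 1 this is the single equation gamma(0) phi_1 = gamma(1):
  phi_hat_1 = gamma(1) / gamma(0) = 8.0159 / 9.0781 = 0.8830.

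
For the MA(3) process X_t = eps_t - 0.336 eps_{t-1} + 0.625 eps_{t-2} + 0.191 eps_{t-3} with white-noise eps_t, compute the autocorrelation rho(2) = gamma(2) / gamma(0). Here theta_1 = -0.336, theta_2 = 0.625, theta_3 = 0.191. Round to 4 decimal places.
\rho(2) = 0.3642

For an MA(q) process with theta_0 = 1, the autocovariance is
  gamma(k) = sigma^2 * sum_{i=0..q-k} theta_i * theta_{i+k},
and rho(k) = gamma(k) / gamma(0). Sigma^2 cancels.
  numerator   = (1)*(0.625) + (-0.336)*(0.191) = 0.560824.
  denominator = (1)^2 + (-0.336)^2 + (0.625)^2 + (0.191)^2 = 1.540002.
  rho(2) = 0.560824 / 1.540002 = 0.3642.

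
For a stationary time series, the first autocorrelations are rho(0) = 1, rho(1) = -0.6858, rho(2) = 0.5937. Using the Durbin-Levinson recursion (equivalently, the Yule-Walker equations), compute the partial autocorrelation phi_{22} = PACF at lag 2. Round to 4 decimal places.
\phi_{22} = 0.2329

The PACF at lag k is phi_{kk}, the last component of the solution
to the Yule-Walker system G_k phi = r_k where
  (G_k)_{ij} = rho(|i - j|), (r_k)_i = rho(i), i,j = 1..k.
Equivalently, Durbin-Levinson gives phi_{kk} iteratively:
  phi_{11} = rho(1)
  phi_{kk} = [rho(k) - sum_{j=1..k-1} phi_{k-1,j} rho(k-j)]
            / [1 - sum_{j=1..k-1} phi_{k-1,j} rho(j)],
  phi_{k,j} = phi_{k-1,j} - phi_{kk} phi_{k-1,k-j},  j = 1..k-1.
Step k = 1:
  phi_11 = rho(1) = -0.6858.
Step k = 2:
  phi_22 = [rho(2) - phi_11 rho(1)] / [1 - phi_11 rho(1)] = [0.5937 - (-0.6858)(-0.6858)] / [1 - (-0.6858)(-0.6858)]
         = 0.12337836 / 0.52967836 = 0.2329.
Therefore phi_{22} = 0.2329.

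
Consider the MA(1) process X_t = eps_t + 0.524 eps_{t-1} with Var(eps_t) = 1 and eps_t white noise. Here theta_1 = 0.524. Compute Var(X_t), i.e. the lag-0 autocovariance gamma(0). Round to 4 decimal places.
\gamma(0) = 1.2746

For an MA(q) process X_t = eps_t + sum_i theta_i eps_{t-i} with
Var(eps_t) = sigma^2, the variance is
  gamma(0) = sigma^2 * (1 + sum_i theta_i^2).
  sum_i theta_i^2 = (0.524)^2 = 0.274576.
  gamma(0) = 1 * (1 + 0.274576) = 1 * 1.274576 = 1.274576, which rounds to 1.2746.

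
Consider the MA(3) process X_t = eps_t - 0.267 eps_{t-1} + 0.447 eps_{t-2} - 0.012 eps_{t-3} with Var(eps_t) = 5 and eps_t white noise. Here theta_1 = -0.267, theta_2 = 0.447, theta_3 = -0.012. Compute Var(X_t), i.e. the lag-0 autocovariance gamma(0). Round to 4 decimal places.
\gamma(0) = 6.3562

For an MA(q) process X_t = eps_t + sum_i theta_i eps_{t-i} with
Var(eps_t) = sigma^2, the variance is
  gamma(0) = sigma^2 * (1 + sum_i theta_i^2).
  sum_i theta_i^2 = (-0.267)^2 + (0.447)^2 + (-0.012)^2 = 0.071289 + 0.199809 + 0.000144 = 0.271242.
  gamma(0) = 5 * (1 + 0.271242) = 5 * 1.271242 = 6.35621, which rounds to 6.3562.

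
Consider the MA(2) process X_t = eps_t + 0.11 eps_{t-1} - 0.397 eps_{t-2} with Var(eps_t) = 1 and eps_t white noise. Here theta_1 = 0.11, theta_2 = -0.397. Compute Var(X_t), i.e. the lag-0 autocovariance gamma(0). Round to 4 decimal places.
\gamma(0) = 1.1697

For an MA(q) process X_t = eps_t + sum_i theta_i eps_{t-i} with
Var(eps_t) = sigma^2, the variance is
  gamma(0) = sigma^2 * (1 + sum_i theta_i^2).
  sum_i theta_i^2 = (0.11)^2 + (-0.397)^2 = 0.0121 + 0.157609 = 0.169709.
  gamma(0) = 1 * (1 + 0.169709) = 1 * 1.169709 = 1.169709, which rounds to 1.1697.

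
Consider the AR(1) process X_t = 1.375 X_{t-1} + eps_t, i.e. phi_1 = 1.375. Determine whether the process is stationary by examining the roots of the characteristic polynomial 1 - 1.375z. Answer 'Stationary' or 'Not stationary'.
\text{Not stationary}

The AR(p) characteristic polynomial is P(z) = 1 - 1.375z.
Stationarity requires all roots to lie outside the unit circle, i.e. |z| > 1 for every root.
This is linear in z: 1 + (-1.375) z = 0  =>  z = -1/(-1.375) = 0.727273,  |z| = 0.727273.
Moduli of all roots: 0.7273.
All moduli strictly greater than 1? No.
Verdict: Not stationary.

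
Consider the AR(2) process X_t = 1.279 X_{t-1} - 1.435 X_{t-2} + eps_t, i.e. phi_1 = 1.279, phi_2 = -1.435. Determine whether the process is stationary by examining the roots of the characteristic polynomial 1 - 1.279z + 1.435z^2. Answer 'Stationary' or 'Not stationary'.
\text{Not stationary}

The AR(p) characteristic polynomial is P(z) = 1 - 1.279z + 1.435z^2.
Stationarity requires all roots to lie outside the unit circle, i.e. |z| > 1 for every root.
Set 1 + (-1.279) z + (1.435) z^2 = 0, i.e. a z^2 + b z + c = 0 with a = 1.435, b = -1.279, c = 1.
Discriminant D = b^2 - 4ac = (-1.279)^2 - 4*(1.435)*1 = 1.635841 - (5.74) = -4.104159.
D < 0, so the roots are the complex-conjugate pair z = (-b +/- i sqrt(-D)) / (2a) = 0.4456 +/- 0.7059i.
For a conjugate pair |z|^2 = z * conj(z) = (product of roots) = c/a = 1/(1.435) = 0.696864, so |z| = sqrt(0.696864) = 0.8348 for both roots.
Moduli of all roots: 0.8348, 0.8348.
All moduli strictly greater than 1? No.
Verdict: Not stationary.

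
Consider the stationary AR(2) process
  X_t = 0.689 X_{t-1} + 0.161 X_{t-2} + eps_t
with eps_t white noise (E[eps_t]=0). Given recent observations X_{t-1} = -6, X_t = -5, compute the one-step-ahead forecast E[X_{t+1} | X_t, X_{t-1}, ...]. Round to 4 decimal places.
E[X_{t+1} \mid \mathcal F_t] = -4.4110

For an AR(p) model X_t = c + sum_i phi_i X_{t-i} + eps_t, the
one-step-ahead conditional mean is
  E[X_{t+1} | X_t, ...] = c + sum_i phi_i X_{t+1-i}.
Substitute known values:
  E[X_{t+1} | ...] = (0.689) * (-5) + (0.161) * (-6)
                   = -4.4110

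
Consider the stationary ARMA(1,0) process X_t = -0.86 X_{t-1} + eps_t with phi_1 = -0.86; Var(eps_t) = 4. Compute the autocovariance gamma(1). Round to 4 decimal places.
\gamma(1) = -13.2104

Multiply the model equation by X_{t-k} and take expectations. With theta_0 = psi_0 = 1 and psi_j the MA(infinity) weights, this gives
  gamma(k) - sum_i phi_i gamma(k-i) = c_k,
  c_k = sigma^2 * sum_{j=k..q} theta_j psi_{j-k}   (c_k = 0 for k > q),
using gamma(-m) = gamma(m).
Pure AR (q = 0): c_0 = sigma^2 = 4, c_k = 0 for k >= 1.
Equations for k = 0 and k = 1 (AR order 1):
  gamma(0) = phi_1 gamma(1) + c_0
  gamma(1) = phi_1 gamma(0) + c_1
Substituting the second into the first: gamma(0) (1 - phi_1^2) = c_0 + phi_1 c_1, so
  gamma(0) = c_0 / (1 - phi_1^2) = 4 / (1 - (-0.86)^2) = 4 / 0.2604 = 15.360983.
  gamma(1) = phi_1 gamma(0) = (-0.86)(15.360983) = -13.210445.
Therefore gamma(1) = -13.2104 (to 4 decimal places).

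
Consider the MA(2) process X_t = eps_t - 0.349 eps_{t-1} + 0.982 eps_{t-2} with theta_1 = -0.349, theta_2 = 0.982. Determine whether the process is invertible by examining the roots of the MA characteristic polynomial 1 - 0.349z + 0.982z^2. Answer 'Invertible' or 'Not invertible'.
\text{Invertible}

The MA(q) characteristic polynomial is P(z) = 1 - 0.349z + 0.982z^2.
Invertibility requires all roots to lie outside the unit circle, i.e. |z| > 1 for every root.
Set 1 + (-0.349) z + (0.982) z^2 = 0, i.e. a z^2 + b z + c = 0 with a = 0.982, b = -0.349, c = 1.
Discriminant D = b^2 - 4ac = (-0.349)^2 - 4*(0.982)*1 = 0.121801 - (3.928) = -3.806199.
D < 0, so the roots are the complex-conjugate pair z = (-b +/- i sqrt(-D)) / (2a) = 0.1777 +/- 0.9934i.
For a conjugate pair |z|^2 = z * conj(z) = (product of roots) = c/a = 1/(0.982) = 1.01833, so |z| = sqrt(1.01833) = 1.0091 for both roots.
Moduli of all roots: 1.0091, 1.0091.
All moduli strictly greater than 1? Yes.
Verdict: Invertible.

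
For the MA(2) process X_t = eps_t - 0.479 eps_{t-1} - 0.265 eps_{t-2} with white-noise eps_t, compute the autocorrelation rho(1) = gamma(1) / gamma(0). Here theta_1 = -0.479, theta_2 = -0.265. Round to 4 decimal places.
\rho(1) = -0.2709

For an MA(q) process with theta_0 = 1, the autocovariance is
  gamma(k) = sigma^2 * sum_{i=0..q-k} theta_i * theta_{i+k},
and rho(k) = gamma(k) / gamma(0). Sigma^2 cancels.
  numerator   = (1)*(-0.479) + (-0.479)*(-0.265) = -0.352065.
  denominator = (1)^2 + (-0.479)^2 + (-0.265)^2 = 1.299666.
  rho(1) = -0.352065 / 1.299666 = -0.2709.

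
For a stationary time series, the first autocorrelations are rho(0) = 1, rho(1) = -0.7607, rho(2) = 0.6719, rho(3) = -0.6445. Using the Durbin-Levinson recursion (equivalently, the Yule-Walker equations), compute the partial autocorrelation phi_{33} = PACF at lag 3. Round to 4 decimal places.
\phi_{33} = -0.1950

The PACF at lag k is phi_{kk}, the last component of the solution
to the Yule-Walker system G_k phi = r_k where
  (G_k)_{ij} = rho(|i - j|), (r_k)_i = rho(i), i,j = 1..k.
Equivalently, Durbin-Levinson gives phi_{kk} iteratively:
  phi_{11} = rho(1)
  phi_{kk} = [rho(k) - sum_{j=1..k-1} phi_{k-1,j} rho(k-j)]
            / [1 - sum_{j=1..k-1} phi_{k-1,j} rho(j)],
  phi_{k,j} = phi_{k-1,j} - phi_{kk} phi_{k-1,k-j},  j = 1..k-1.
Step k = 1:
  phi_11 = rho(1) = -0.7607.
Step k = 2:
  phi_22 = [rho(2) - phi_11 rho(1)] / [1 - phi_11 rho(1)] = [0.6719 - (-0.7607)(-0.7607)] / [1 - (-0.7607)(-0.7607)]
         = 0.09323551 / 0.42133551 = 0.221286.
  Update: phi_21 = phi_11 - phi_22 phi_11 = -0.7607 - (0.221286)(-0.7607) = -0.592368.
Step k = 3:
  phi_33 = [rho(3) - phi_21 rho(2) - phi_22 rho(1)] / [1 - phi_21 rho(1) - phi_22 rho(2)]
    numerator   = -0.6445 - (-0.592368)(0.6719) - (0.221286)(-0.7607) = -0.07815594
    denominator = 1 - (-0.592368)(-0.7607) - (0.221286)(0.6719) = 0.40070383
  phi_33 = -0.07815594 / 0.40070383 = -0.195.
Therefore phi_{33} = -0.1950.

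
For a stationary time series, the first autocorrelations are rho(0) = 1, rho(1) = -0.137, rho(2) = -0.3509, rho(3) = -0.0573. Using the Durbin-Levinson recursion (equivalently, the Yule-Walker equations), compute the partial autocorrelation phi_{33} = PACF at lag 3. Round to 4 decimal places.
\phi_{33} = -0.2080

The PACF at lag k is phi_{kk}, the last component of the solution
to the Yule-Walker system G_k phi = r_k where
  (G_k)_{ij} = rho(|i - j|), (r_k)_i = rho(i), i,j = 1..k.
Equivalently, Durbin-Levinson gives phi_{kk} iteratively:
  phi_{11} = rho(1)
  phi_{kk} = [rho(k) - sum_{j=1..k-1} phi_{k-1,j} rho(k-j)]
            / [1 - sum_{j=1..k-1} phi_{k-1,j} rho(j)],
  phi_{k,j} = phi_{k-1,j} - phi_{kk} phi_{k-1,k-j},  j = 1..k-1.
Step k = 1:
  phi_11 = rho(1) = -0.137.
Step k = 2:
  phi_22 = [rho(2) - phi_11 rho(1)] / [1 - phi_11 rho(1)] = [-0.3509 - (-0.137)(-0.137)] / [1 - (-0.137)(-0.137)]
         = -0.369669 / 0.981231 = -0.37674.
  Update: phi_21 = phi_11 - phi_22 phi_11 = -0.137 - (-0.37674)(-0.137) = -0.188613.
Step k = 3:
  phi_33 = [rho(3) - phi_21 rho(2) - phi_22 rho(1)] / [1 - phi_21 rho(1) - phi_22 rho(2)]
    numerator   = -0.0573 - (-0.188613)(-0.3509) - (-0.37674)(-0.137) = -0.17509782
    denominator = 1 - (-0.188613)(-0.137) - (-0.37674)(-0.3509) = 0.84196189
  phi_33 = -0.17509782 / 0.84196189 = -0.208.
Therefore phi_{33} = -0.2080.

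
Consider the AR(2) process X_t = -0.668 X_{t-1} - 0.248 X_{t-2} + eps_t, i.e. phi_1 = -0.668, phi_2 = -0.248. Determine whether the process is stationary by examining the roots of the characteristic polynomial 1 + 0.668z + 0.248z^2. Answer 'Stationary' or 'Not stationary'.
\text{Stationary}

The AR(p) characteristic polynomial is P(z) = 1 + 0.668z + 0.248z^2.
Stationarity requires all roots to lie outside the unit circle, i.e. |z| > 1 for every root.
Set 1 + (0.668) z + (0.248) z^2 = 0, i.e. a z^2 + b z + c = 0 with a = 0.248, b = 0.668, c = 1.
Discriminant D = b^2 - 4ac = (0.668)^2 - 4*(0.248)*1 = 0.446224 - (0.992) = -0.545776.
D < 0, so the roots are the complex-conjugate pair z = (-b +/- i sqrt(-D)) / (2a) = -1.3468 +/- 1.4894i.
For a conjugate pair |z|^2 = z * conj(z) = (product of roots) = c/a = 1/(0.248) = 4.032258, so |z| = sqrt(4.032258) = 2.008 for both roots.
Moduli of all roots: 2.0080, 2.0080.
All moduli strictly greater than 1? Yes.
Verdict: Stationary.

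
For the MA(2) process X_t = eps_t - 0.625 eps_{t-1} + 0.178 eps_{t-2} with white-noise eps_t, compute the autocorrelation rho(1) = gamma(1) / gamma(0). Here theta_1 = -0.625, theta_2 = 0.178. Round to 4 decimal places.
\rho(1) = -0.5176

For an MA(q) process with theta_0 = 1, the autocovariance is
  gamma(k) = sigma^2 * sum_{i=0..q-k} theta_i * theta_{i+k},
and rho(k) = gamma(k) / gamma(0). Sigma^2 cancels.
  numerator   = (1)*(-0.625) + (-0.625)*(0.178) = -0.73625.
  denominator = (1)^2 + (-0.625)^2 + (0.178)^2 = 1.422309.
  rho(1) = -0.73625 / 1.422309 = -0.5176.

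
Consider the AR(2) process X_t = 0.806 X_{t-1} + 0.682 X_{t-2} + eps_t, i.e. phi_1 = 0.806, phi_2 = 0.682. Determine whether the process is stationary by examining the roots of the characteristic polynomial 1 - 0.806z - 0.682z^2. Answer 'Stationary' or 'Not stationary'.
\text{Not stationary}

The AR(p) characteristic polynomial is P(z) = 1 - 0.806z - 0.682z^2.
Stationarity requires all roots to lie outside the unit circle, i.e. |z| > 1 for every root.
Set 1 + (-0.806) z + (-0.682) z^2 = 0, i.e. a z^2 + b z + c = 0 with a = -0.682, b = -0.806, c = 1.
Discriminant D = b^2 - 4ac = (-0.806)^2 - 4*(-0.682)*1 = 0.649636 - (-2.728) = 3.377636.
D >= 0, so the roots are real: z = (-b +/- sqrt(D)) / (2a) = (0.806 +/- 1.837835) / (-1.364).
  z_1 = (0.806 + 1.837835) / (-1.364) = -1.9383,   |z_1| = 1.9383.
  z_2 = (0.806 - 1.837835) / (-1.364) = 0.7565,   |z_2| = 0.7565.
Moduli of all roots: 1.9383, 0.7565.
All moduli strictly greater than 1? No.
Verdict: Not stationary.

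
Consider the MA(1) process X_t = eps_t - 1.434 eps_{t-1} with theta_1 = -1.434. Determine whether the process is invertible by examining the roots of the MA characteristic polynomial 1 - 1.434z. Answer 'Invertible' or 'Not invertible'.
\text{Not invertible}

The MA(q) characteristic polynomial is P(z) = 1 - 1.434z.
Invertibility requires all roots to lie outside the unit circle, i.e. |z| > 1 for every root.
This is linear in z: 1 + (-1.434) z = 0  =>  z = -1/(-1.434) = 0.69735,  |z| = 0.69735.
Moduli of all roots: 0.6974.
All moduli strictly greater than 1? No.
Verdict: Not invertible.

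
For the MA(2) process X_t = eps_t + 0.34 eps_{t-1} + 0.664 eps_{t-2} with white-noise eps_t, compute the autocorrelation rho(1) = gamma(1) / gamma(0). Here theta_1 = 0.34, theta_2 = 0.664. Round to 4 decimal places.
\rho(1) = 0.3635

For an MA(q) process with theta_0 = 1, the autocovariance is
  gamma(k) = sigma^2 * sum_{i=0..q-k} theta_i * theta_{i+k},
and rho(k) = gamma(k) / gamma(0). Sigma^2 cancels.
  numerator   = (1)*(0.34) + (0.34)*(0.664) = 0.56576.
  denominator = (1)^2 + (0.34)^2 + (0.664)^2 = 1.556496.
  rho(1) = 0.56576 / 1.556496 = 0.3635.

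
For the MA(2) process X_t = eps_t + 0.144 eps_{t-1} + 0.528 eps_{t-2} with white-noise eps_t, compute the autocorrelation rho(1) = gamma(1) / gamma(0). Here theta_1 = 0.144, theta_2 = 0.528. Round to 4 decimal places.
\rho(1) = 0.1693

For an MA(q) process with theta_0 = 1, the autocovariance is
  gamma(k) = sigma^2 * sum_{i=0..q-k} theta_i * theta_{i+k},
and rho(k) = gamma(k) / gamma(0). Sigma^2 cancels.
  numerator   = (1)*(0.144) + (0.144)*(0.528) = 0.220032.
  denominator = (1)^2 + (0.144)^2 + (0.528)^2 = 1.29952.
  rho(1) = 0.220032 / 1.29952 = 0.1693.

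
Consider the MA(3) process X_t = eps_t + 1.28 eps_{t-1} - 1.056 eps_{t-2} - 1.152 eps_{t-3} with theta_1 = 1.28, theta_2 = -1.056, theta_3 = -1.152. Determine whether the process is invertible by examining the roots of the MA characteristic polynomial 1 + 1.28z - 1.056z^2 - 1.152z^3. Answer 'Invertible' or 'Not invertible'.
\text{Not invertible}

The MA(q) characteristic polynomial is P(z) = 1 + 1.28z - 1.056z^2 - 1.152z^3.
Invertibility requires all roots to lie outside the unit circle, i.e. |z| > 1 for every root.
Degree 3: look for a simple real root z0 first, then factor out (1 - z/z0) and solve the remaining quadratic.
Testing z0 = -1.25: P(-1.25) = 1 + (1.28)(-1.25) + (-1.056)(-1.25)^2 + (-1.152)(-1.25)^3
  = 1 + (-1.6) + (-1.65) + (2.25) = 0.  So z_0 = -1.25 is a root, |z_0| = 1.25.
Divide out the factor (1 + 0.8 z) = (1 - z/z0) (since 1/z0 = -0.8):
  P(z) = (1 + 0.8 z)(1 + (0.48) z + (-1.44) z^2)
  [check: z-coef 0.48 - (-0.8) = 1.28; z^2-coef -1.44 - (-0.8)(0.48) = -1.056; z^3-coef -(-0.8)(-1.44) = -1.152.]
Remaining roots from the quadratic factor 1 + (0.48) z + (-1.44) z^2:
  Set 1 + (0.48) z + (-1.44) z^2 = 0, i.e. a z^2 + b z + c = 0 with a = -1.44, b = 0.48, c = 1.
  Discriminant D = b^2 - 4ac = (0.48)^2 - 4*(-1.44)*1 = 0.2304 - (-5.76) = 5.9904.
  D >= 0, so the roots are real: z = (-b +/- sqrt(D)) / (2a) = (-0.48 +/- 2.447529) / (-2.88).
    z_1 = (-0.48 + 2.447529) / (-2.88) = -0.6832,   |z_1| = 0.6832.
    z_2 = (-0.48 - 2.447529) / (-2.88) = 1.0165,   |z_2| = 1.0165.
Moduli of all roots: 1.2500, 0.6832, 1.0165.
All moduli strictly greater than 1? No.
Verdict: Not invertible.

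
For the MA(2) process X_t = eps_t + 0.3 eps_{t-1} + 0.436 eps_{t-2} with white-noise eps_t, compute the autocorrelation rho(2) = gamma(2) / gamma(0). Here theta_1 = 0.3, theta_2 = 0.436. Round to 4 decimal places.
\rho(2) = 0.3406

For an MA(q) process with theta_0 = 1, the autocovariance is
  gamma(k) = sigma^2 * sum_{i=0..q-k} theta_i * theta_{i+k},
and rho(k) = gamma(k) / gamma(0). Sigma^2 cancels.
  numerator   = (1)*(0.436) = 0.436.
  denominator = (1)^2 + (0.3)^2 + (0.436)^2 = 1.280096.
  rho(2) = 0.436 / 1.280096 = 0.3406.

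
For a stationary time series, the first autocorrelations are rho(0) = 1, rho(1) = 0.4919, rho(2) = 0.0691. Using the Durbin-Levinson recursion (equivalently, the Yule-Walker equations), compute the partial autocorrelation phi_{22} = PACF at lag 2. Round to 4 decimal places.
\phi_{22} = -0.2280

The PACF at lag k is phi_{kk}, the last component of the solution
to the Yule-Walker system G_k phi = r_k where
  (G_k)_{ij} = rho(|i - j|), (r_k)_i = rho(i), i,j = 1..k.
Equivalently, Durbin-Levinson gives phi_{kk} iteratively:
  phi_{11} = rho(1)
  phi_{kk} = [rho(k) - sum_{j=1..k-1} phi_{k-1,j} rho(k-j)]
            / [1 - sum_{j=1..k-1} phi_{k-1,j} rho(j)],
  phi_{k,j} = phi_{k-1,j} - phi_{kk} phi_{k-1,k-j},  j = 1..k-1.
Step k = 1:
  phi_11 = rho(1) = 0.4919.
Step k = 2:
  phi_22 = [rho(2) - phi_11 rho(1)] / [1 - phi_11 rho(1)] = [0.0691 - (0.4919)(0.4919)] / [1 - (0.4919)(0.4919)]
         = -0.17286561 / 0.75803439 = -0.228.
Therefore phi_{22} = -0.2280.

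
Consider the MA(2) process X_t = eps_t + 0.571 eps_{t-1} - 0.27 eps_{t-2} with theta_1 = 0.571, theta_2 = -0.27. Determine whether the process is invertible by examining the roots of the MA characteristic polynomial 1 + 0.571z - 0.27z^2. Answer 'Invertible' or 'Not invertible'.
\text{Invertible}

The MA(q) characteristic polynomial is P(z) = 1 + 0.571z - 0.27z^2.
Invertibility requires all roots to lie outside the unit circle, i.e. |z| > 1 for every root.
Set 1 + (0.571) z + (-0.27) z^2 = 0, i.e. a z^2 + b z + c = 0 with a = -0.27, b = 0.571, c = 1.
Discriminant D = b^2 - 4ac = (0.571)^2 - 4*(-0.27)*1 = 0.326041 - (-1.08) = 1.406041.
D >= 0, so the roots are real: z = (-b +/- sqrt(D)) / (2a) = (-0.571 +/- 1.185766) / (-0.54).
  z_1 = (-0.571 + 1.185766) / (-0.54) = -1.1385,   |z_1| = 1.1385.
  z_2 = (-0.571 - 1.185766) / (-0.54) = 3.2533,   |z_2| = 3.2533.
Moduli of all roots: 1.1385, 3.2533.
All moduli strictly greater than 1? Yes.
Verdict: Invertible.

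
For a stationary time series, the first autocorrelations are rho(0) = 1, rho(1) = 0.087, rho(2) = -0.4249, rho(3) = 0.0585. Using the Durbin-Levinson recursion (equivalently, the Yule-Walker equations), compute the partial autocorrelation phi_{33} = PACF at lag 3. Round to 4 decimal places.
\phi_{33} = 0.1859

The PACF at lag k is phi_{kk}, the last component of the solution
to the Yule-Walker system G_k phi = r_k where
  (G_k)_{ij} = rho(|i - j|), (r_k)_i = rho(i), i,j = 1..k.
Equivalently, Durbin-Levinson gives phi_{kk} iteratively:
  phi_{11} = rho(1)
  phi_{kk} = [rho(k) - sum_{j=1..k-1} phi_{k-1,j} rho(k-j)]
            / [1 - sum_{j=1..k-1} phi_{k-1,j} rho(j)],
  phi_{k,j} = phi_{k-1,j} - phi_{kk} phi_{k-1,k-j},  j = 1..k-1.
Step k = 1:
  phi_11 = rho(1) = 0.087.
Step k = 2:
  phi_22 = [rho(2) - phi_11 rho(1)] / [1 - phi_11 rho(1)] = [-0.4249 - (0.087)(0.087)] / [1 - (0.087)(0.087)]
         = -0.432469 / 0.992431 = -0.435767.
  Update: phi_21 = phi_11 - phi_22 phi_11 = 0.087 - (-0.435767)(0.087) = 0.124912.
Step k = 3:
  phi_33 = [rho(3) - phi_21 rho(2) - phi_22 rho(1)] / [1 - phi_21 rho(1) - phi_22 rho(2)]
    numerator   = 0.0585 - (0.124912)(-0.4249) - (-0.435767)(0.087) = 0.14948676
    denominator = 1 - (0.124912)(0.087) - (-0.435767)(-0.4249) = 0.80397514
  phi_33 = 0.14948676 / 0.80397514 = 0.1859.
Therefore phi_{33} = 0.1859.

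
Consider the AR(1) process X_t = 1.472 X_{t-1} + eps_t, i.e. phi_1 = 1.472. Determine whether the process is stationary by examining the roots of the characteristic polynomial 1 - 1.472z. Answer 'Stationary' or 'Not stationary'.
\text{Not stationary}

The AR(p) characteristic polynomial is P(z) = 1 - 1.472z.
Stationarity requires all roots to lie outside the unit circle, i.e. |z| > 1 for every root.
This is linear in z: 1 + (-1.472) z = 0  =>  z = -1/(-1.472) = 0.679348,  |z| = 0.679348.
Moduli of all roots: 0.6793.
All moduli strictly greater than 1? No.
Verdict: Not stationary.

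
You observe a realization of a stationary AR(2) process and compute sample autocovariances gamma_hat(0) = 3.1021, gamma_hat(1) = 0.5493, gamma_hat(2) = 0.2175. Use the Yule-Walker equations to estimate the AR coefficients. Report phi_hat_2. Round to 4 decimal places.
\hat\phi_{2} = 0.0400

The Yule-Walker equations for an AR(p) process read, in matrix form,
  Gamma_p phi = r_p,   with   (Gamma_p)_{ij} = gamma(|i - j|),
                       (r_p)_i = gamma(i),   i,j = 1..p.
Substitute the sample gammas (Toeplitz matrix and right-hand side of size 2):
  Gamma_p = [[3.1021, 0.5493], [0.5493, 3.1021]]
  r_p     = [0.5493, 0.2175]
Written out:
  3.1021 phi_1 + 0.5493 phi_2 = 0.5493
  0.5493 phi_1 + 3.1021 phi_2 = 0.2175
Solve by Cramer's rule:
  det = gamma(0)^2 - gamma(1)^2 = (3.1021)^2 - (0.5493)^2 = 9.62302441 - 0.30173049 = 9.32129392
  phi_hat_1 = [gamma(1) gamma(0) - gamma(1) gamma(2)] / det = [(0.5493)(3.1021) - (0.5493)(0.2175)] / 9.32129392 = 1.58451078 / 9.32129392 = 0.17
  phi_hat_2 = [gamma(0) gamma(2) - gamma(1)^2] / det = [(3.1021)(0.2175) - (0.5493)^2] / 9.32129392 = 0.37297626 / 9.32129392 = 0.04
So phi_hat = [0.1700, 0.0400].
Therefore phi_hat_2 = 0.0400.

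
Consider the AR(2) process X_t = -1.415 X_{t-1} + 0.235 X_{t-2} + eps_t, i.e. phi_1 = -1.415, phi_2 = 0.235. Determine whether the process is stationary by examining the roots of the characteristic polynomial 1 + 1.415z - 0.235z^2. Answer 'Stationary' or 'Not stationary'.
\text{Not stationary}

The AR(p) characteristic polynomial is P(z) = 1 + 1.415z - 0.235z^2.
Stationarity requires all roots to lie outside the unit circle, i.e. |z| > 1 for every root.
Set 1 + (1.415) z + (-0.235) z^2 = 0, i.e. a z^2 + b z + c = 0 with a = -0.235, b = 1.415, c = 1.
Discriminant D = b^2 - 4ac = (1.415)^2 - 4*(-0.235)*1 = 2.002225 - (-0.94) = 2.942225.
D >= 0, so the roots are real: z = (-b +/- sqrt(D)) / (2a) = (-1.415 +/- 1.715292) / (-0.47).
  z_1 = (-1.415 + 1.715292) / (-0.47) = -0.6389,   |z_1| = 0.6389.
  z_2 = (-1.415 - 1.715292) / (-0.47) = 6.6602,   |z_2| = 6.6602.
Moduli of all roots: 0.6389, 6.6602.
All moduli strictly greater than 1? No.
Verdict: Not stationary.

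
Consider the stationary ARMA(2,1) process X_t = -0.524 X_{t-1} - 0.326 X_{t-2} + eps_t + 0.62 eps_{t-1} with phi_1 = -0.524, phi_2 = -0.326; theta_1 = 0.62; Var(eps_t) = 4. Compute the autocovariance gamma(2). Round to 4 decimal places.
\gamma(2) = -1.5442

Multiply the model equation by X_{t-k} and take expectations. With theta_0 = psi_0 = 1 and psi_j the MA(infinity) weights, this gives
  gamma(k) - sum_i phi_i gamma(k-i) = c_k,
  c_k = sigma^2 * sum_{j=k..q} theta_j psi_{j-k}   (c_k = 0 for k > q),
using gamma(-m) = gamma(m).
psi-weights needed (psi_j = theta_j + sum_i phi_i psi_{j-i}):
  psi_1 = theta_1 + phi_1 = 0.62 + (-0.524) = 0.096
Right-hand sides:
  c_0 = sigma^2 (1 + theta_1 psi_1) = 4 * (1 + (0.62)(0.096)) = 4 * 1.05952 = 4.23808
  c_1 = sigma^2 theta_1 = 4 * (0.62) = 2.48
  c_2 = 0
Equations for k = 0, 1, 2 (AR order 2, c_2 = 0):
  (E0) gamma(0) = phi_1 gamma(1) + phi_2 gamma(2) + c_0
  (E1) gamma(1) = phi_1 gamma(0) + phi_2 gamma(1) + c_1
  (E2) gamma(2) = phi_1 gamma(1) + phi_2 gamma(0)
From (E1): gamma(1) = A gamma(0) + B with
  A = phi_1 / (1 - phi_2) = -0.524 / 1.326 = -0.395173,   B = c_1 / (1 - phi_2) = 2.48 / 1.326 = 1.870287.
Insert (E2) into (E0): gamma(0) (1 - phi_2^2) = phi_1 (1 + phi_2) gamma(1) + c_0.
  phi_1 (1 + phi_2) = (-0.524)(0.674) = -0.353176,   1 - phi_2^2 = 0.893724.
Replace gamma(1) by A gamma(0) + B and collect gamma(0):
  gamma(0) [0.893724 - (-0.353176)(-0.395173)] = (-0.353176)(1.870287) + 4.23808
  gamma(0) * 0.754158 = 3.57754
  gamma(0) = 3.57754 / 0.754158 = 4.743752.
  gamma(1) = A gamma(0) + B = (-0.395173)(4.743752) + (1.870287) = -0.004318.
  gamma(2) = phi_1 gamma(1) + phi_2 gamma(0) = (-0.524)(-0.004318) + (-0.326)(4.743752) = -1.5442.
Therefore gamma(2) = -1.5442 (to 4 decimal places).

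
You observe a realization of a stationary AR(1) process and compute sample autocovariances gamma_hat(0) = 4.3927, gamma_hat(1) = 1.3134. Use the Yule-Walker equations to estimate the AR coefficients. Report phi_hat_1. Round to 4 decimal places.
\hat\phi_{1} = 0.2990

The Yule-Walker equations for an AR(p) process read, in matrix form,
  Gamma_p phi = r_p,   with   (Gamma_p)_{ij} = gamma(|i - j|),
                       (r_p)_i = gamma(i),   i,j = 1..p.
Substitute the sample gammas (Toeplitz matrix and right-hand side of size 1):
  Gamma_p = [[4.3927]]
  r_p     = [1.3134]
With p = 1 this is the single equation gamma(0) phi_1 = gamma(1):
  phi_hat_1 = gamma(1) / gamma(0) = 1.3134 / 4.3927 = 0.2990.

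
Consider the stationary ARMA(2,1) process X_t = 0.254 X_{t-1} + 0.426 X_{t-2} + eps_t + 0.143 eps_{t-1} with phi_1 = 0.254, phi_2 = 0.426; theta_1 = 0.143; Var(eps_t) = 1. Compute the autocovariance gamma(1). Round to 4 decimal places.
\gamma(1) = 1.0202

Multiply the model equation by X_{t-k} and take expectations. With theta_0 = psi_0 = 1 and psi_j the MA(infinity) weights, this gives
  gamma(k) - sum_i phi_i gamma(k-i) = c_k,
  c_k = sigma^2 * sum_{j=k..q} theta_j psi_{j-k}   (c_k = 0 for k > q),
using gamma(-m) = gamma(m).
psi-weights needed (psi_j = theta_j + sum_i phi_i psi_{j-i}):
  psi_1 = theta_1 + phi_1 = 0.143 + (0.254) = 0.397
Right-hand sides:
  c_0 = sigma^2 (1 + theta_1 psi_1) = 1 * (1 + (0.143)(0.397)) = 1 * 1.056771 = 1.056771
  c_1 = sigma^2 theta_1 = 1 * (0.143) = 0.143
  c_2 = 0
Equations for k = 0, 1, 2 (AR order 2, c_2 = 0):
  (E0) gamma(0) = phi_1 gamma(1) + phi_2 gamma(2) + c_0
  (E1) gamma(1) = phi_1 gamma(0) + phi_2 gamma(1) + c_1
  (E2) gamma(2) = phi_1 gamma(1) + phi_2 gamma(0)
From (E1): gamma(1) = A gamma(0) + B with
  A = phi_1 / (1 - phi_2) = 0.254 / 0.574 = 0.442509,   B = c_1 / (1 - phi_2) = 0.143 / 0.574 = 0.249129.
Insert (E2) into (E0): gamma(0) (1 - phi_2^2) = phi_1 (1 + phi_2) gamma(1) + c_0.
  phi_1 (1 + phi_2) = (0.254)(1.426) = 0.362204,   1 - phi_2^2 = 0.818524.
Replace gamma(1) by A gamma(0) + B and collect gamma(0):
  gamma(0) [0.818524 - (0.362204)(0.442509)] = (0.362204)(0.249129) + 1.056771
  gamma(0) * 0.658246 = 1.147006
  gamma(0) = 1.147006 / 0.658246 = 1.742521.
  gamma(1) = A gamma(0) + B = (0.442509)(1.742521) + (0.249129) = 1.020209.
Therefore gamma(1) = 1.0202 (to 4 decimal places).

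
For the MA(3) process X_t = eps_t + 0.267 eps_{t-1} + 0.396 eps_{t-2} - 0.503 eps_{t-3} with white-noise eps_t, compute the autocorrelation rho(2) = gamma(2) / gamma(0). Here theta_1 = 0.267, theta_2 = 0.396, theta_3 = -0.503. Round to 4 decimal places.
\rho(2) = 0.1767

For an MA(q) process with theta_0 = 1, the autocovariance is
  gamma(k) = sigma^2 * sum_{i=0..q-k} theta_i * theta_{i+k},
and rho(k) = gamma(k) / gamma(0). Sigma^2 cancels.
  numerator   = (1)*(0.396) + (0.267)*(-0.503) = 0.261699.
  denominator = (1)^2 + (0.267)^2 + (0.396)^2 + (-0.503)^2 = 1.481114.
  rho(2) = 0.261699 / 1.481114 = 0.1767.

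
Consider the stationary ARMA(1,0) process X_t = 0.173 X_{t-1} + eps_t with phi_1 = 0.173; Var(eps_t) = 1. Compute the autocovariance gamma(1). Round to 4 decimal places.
\gamma(1) = 0.1783

Multiply the model equation by X_{t-k} and take expectations. With theta_0 = psi_0 = 1 and psi_j the MA(infinity) weights, this gives
  gamma(k) - sum_i phi_i gamma(k-i) = c_k,
  c_k = sigma^2 * sum_{j=k..q} theta_j psi_{j-k}   (c_k = 0 for k > q),
using gamma(-m) = gamma(m).
Pure AR (q = 0): c_0 = sigma^2 = 1, c_k = 0 for k >= 1.
Equations for k = 0 and k = 1 (AR order 1):
  gamma(0) = phi_1 gamma(1) + c_0
  gamma(1) = phi_1 gamma(0) + c_1
Substituting the second into the first: gamma(0) (1 - phi_1^2) = c_0 + phi_1 c_1, so
  gamma(0) = c_0 / (1 - phi_1^2) = 1 / (1 - (0.173)^2) = 1 / 0.970071 = 1.030852.
  gamma(1) = phi_1 gamma(0) = (0.173)(1.030852) = 0.178337.
Therefore gamma(1) = 0.1783 (to 4 decimal places).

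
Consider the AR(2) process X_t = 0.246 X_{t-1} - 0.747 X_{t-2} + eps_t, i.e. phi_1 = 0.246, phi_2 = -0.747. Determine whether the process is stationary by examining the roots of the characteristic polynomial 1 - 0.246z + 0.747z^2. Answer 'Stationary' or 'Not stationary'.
\text{Stationary}

The AR(p) characteristic polynomial is P(z) = 1 - 0.246z + 0.747z^2.
Stationarity requires all roots to lie outside the unit circle, i.e. |z| > 1 for every root.
Set 1 + (-0.246) z + (0.747) z^2 = 0, i.e. a z^2 + b z + c = 0 with a = 0.747, b = -0.246, c = 1.
Discriminant D = b^2 - 4ac = (-0.246)^2 - 4*(0.747)*1 = 0.060516 - (2.988) = -2.927484.
D < 0, so the roots are the complex-conjugate pair z = (-b +/- i sqrt(-D)) / (2a) = 0.1647 +/- 1.1452i.
For a conjugate pair |z|^2 = z * conj(z) = (product of roots) = c/a = 1/(0.747) = 1.338688, so |z| = sqrt(1.338688) = 1.157 for both roots.
Moduli of all roots: 1.1570, 1.1570.
All moduli strictly greater than 1? Yes.
Verdict: Stationary.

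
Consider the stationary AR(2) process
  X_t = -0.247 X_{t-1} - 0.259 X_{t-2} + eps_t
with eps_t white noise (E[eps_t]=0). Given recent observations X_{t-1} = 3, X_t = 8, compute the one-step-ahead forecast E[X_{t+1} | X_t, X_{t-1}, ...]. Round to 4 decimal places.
E[X_{t+1} \mid \mathcal F_t] = -2.7530

For an AR(p) model X_t = c + sum_i phi_i X_{t-i} + eps_t, the
one-step-ahead conditional mean is
  E[X_{t+1} | X_t, ...] = c + sum_i phi_i X_{t+1-i}.
Substitute known values:
  E[X_{t+1} | ...] = (-0.247) * (8) + (-0.259) * (3)
                   = -2.7530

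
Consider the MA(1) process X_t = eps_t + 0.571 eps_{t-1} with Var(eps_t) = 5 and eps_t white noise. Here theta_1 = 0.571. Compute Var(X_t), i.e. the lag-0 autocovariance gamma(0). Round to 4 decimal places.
\gamma(0) = 6.6302

For an MA(q) process X_t = eps_t + sum_i theta_i eps_{t-i} with
Var(eps_t) = sigma^2, the variance is
  gamma(0) = sigma^2 * (1 + sum_i theta_i^2).
  sum_i theta_i^2 = (0.571)^2 = 0.326041.
  gamma(0) = 5 * (1 + 0.326041) = 5 * 1.326041 = 6.630205, which rounds to 6.6302.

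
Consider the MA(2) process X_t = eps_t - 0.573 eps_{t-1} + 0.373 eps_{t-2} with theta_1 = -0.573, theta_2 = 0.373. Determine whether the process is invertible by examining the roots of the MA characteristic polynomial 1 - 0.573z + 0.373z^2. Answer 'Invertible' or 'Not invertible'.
\text{Invertible}

The MA(q) characteristic polynomial is P(z) = 1 - 0.573z + 0.373z^2.
Invertibility requires all roots to lie outside the unit circle, i.e. |z| > 1 for every root.
Set 1 + (-0.573) z + (0.373) z^2 = 0, i.e. a z^2 + b z + c = 0 with a = 0.373, b = -0.573, c = 1.
Discriminant D = b^2 - 4ac = (-0.573)^2 - 4*(0.373)*1 = 0.328329 - (1.492) = -1.163671.
D < 0, so the roots are the complex-conjugate pair z = (-b +/- i sqrt(-D)) / (2a) = 0.7681 +/- 1.446i.
For a conjugate pair |z|^2 = z * conj(z) = (product of roots) = c/a = 1/(0.373) = 2.680965, so |z| = sqrt(2.680965) = 1.6374 for both roots.
Moduli of all roots: 1.6374, 1.6374.
All moduli strictly greater than 1? Yes.
Verdict: Invertible.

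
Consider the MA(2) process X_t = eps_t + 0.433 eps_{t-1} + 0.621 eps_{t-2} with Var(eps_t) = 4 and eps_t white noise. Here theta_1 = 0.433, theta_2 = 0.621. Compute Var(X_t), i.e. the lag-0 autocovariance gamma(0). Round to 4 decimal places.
\gamma(0) = 6.2925

For an MA(q) process X_t = eps_t + sum_i theta_i eps_{t-i} with
Var(eps_t) = sigma^2, the variance is
  gamma(0) = sigma^2 * (1 + sum_i theta_i^2).
  sum_i theta_i^2 = (0.433)^2 + (0.621)^2 = 0.187489 + 0.385641 = 0.57313.
  gamma(0) = 4 * (1 + 0.57313) = 4 * 1.57313 = 6.29252, which rounds to 6.2925.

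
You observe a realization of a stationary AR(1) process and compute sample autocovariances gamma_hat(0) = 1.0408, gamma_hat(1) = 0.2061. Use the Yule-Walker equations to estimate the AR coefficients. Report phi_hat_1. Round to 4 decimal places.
\hat\phi_{1} = 0.1980

The Yule-Walker equations for an AR(p) process read, in matrix form,
  Gamma_p phi = r_p,   with   (Gamma_p)_{ij} = gamma(|i - j|),
                       (r_p)_i = gamma(i),   i,j = 1..p.
Substitute the sample gammas (Toeplitz matrix and right-hand side of size 1):
  Gamma_p = [[1.0408]]
  r_p     = [0.2061]
With p = 1 this is the single equation gamma(0) phi_1 = gamma(1):
  phi_hat_1 = gamma(1) / gamma(0) = 0.2061 / 1.0408 = 0.1980.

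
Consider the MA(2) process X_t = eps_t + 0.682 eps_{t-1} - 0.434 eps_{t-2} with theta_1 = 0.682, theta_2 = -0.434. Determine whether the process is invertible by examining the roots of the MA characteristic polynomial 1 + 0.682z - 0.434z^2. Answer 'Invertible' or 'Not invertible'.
\text{Not invertible}

The MA(q) characteristic polynomial is P(z) = 1 + 0.682z - 0.434z^2.
Invertibility requires all roots to lie outside the unit circle, i.e. |z| > 1 for every root.
Set 1 + (0.682) z + (-0.434) z^2 = 0, i.e. a z^2 + b z + c = 0 with a = -0.434, b = 0.682, c = 1.
Discriminant D = b^2 - 4ac = (0.682)^2 - 4*(-0.434)*1 = 0.465124 - (-1.736) = 2.201124.
D >= 0, so the roots are real: z = (-b +/- sqrt(D)) / (2a) = (-0.682 +/- 1.483619) / (-0.868).
  z_1 = (-0.682 + 1.483619) / (-0.868) = -0.9235,   |z_1| = 0.9235.
  z_2 = (-0.682 - 1.483619) / (-0.868) = 2.495,   |z_2| = 2.495.
Moduli of all roots: 0.9235, 2.4950.
All moduli strictly greater than 1? No.
Verdict: Not invertible.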